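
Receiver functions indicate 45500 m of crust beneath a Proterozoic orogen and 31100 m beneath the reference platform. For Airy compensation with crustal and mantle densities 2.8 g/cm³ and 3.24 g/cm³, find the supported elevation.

1960 m

Excess crust Δ = 45500 m − 31100 m = 14400 m, split between elevation h and root r with h + r = Δ.
Airy balance ρ_c h = (ρ_m − ρ_c) r gives r = h ρ_c/(ρ_m − ρ_c), so h (1 + ρ_c/(ρ_m − ρ_c)) = Δ, i.e. h = Δ (ρ_m − ρ_c)/ρ_m.
h = 14400 m × 0.44/3.24 = 1960 m.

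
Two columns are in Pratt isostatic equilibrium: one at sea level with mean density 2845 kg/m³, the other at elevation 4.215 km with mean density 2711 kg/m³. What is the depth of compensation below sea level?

ρ_ref D = ρ (D + h) → D (ρ_ref − ρ) = ρ h.
D = ρ h/(ρ_ref − ρ) = 2711 × 4.215 km/(2845 − 2711) = 85.3 km.

85.3 km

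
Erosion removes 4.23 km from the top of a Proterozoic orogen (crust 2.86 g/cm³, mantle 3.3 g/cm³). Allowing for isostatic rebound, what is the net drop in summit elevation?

0.564 km

Rebound u = e ρ_c/ρ_m = 4.23 km × 2.86/3.3 = 3.666 km.
Net surface drop = e − u = 4.23 km − 3.666 km = e (ρ_m − ρ_c)/ρ_m = 0.564 km.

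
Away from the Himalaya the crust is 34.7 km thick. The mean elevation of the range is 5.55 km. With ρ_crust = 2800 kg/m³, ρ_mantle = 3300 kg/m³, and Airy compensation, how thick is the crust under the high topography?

71.3 km

Root depth r = h ρ_c / (ρ_m − ρ_c) = 5.55 km × 2800 / 500 = 31.08 km.
Total thickness = T + h + r = 34.7 km + 5.55 km + 31.08 km = 71.3 km.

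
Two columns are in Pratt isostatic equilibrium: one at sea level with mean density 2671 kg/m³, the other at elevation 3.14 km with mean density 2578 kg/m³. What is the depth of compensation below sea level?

ρ_ref D = ρ (D + h) → D (ρ_ref − ρ) = ρ h.
D = ρ h/(ρ_ref − ρ) = 2578 × 3.14 km/(2671 − 2578) = 87 km.

87 km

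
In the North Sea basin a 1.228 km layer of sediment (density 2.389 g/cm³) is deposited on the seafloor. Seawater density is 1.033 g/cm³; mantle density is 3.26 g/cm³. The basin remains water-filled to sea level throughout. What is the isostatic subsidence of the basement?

0.748 km

Submarine loading: the sediment displaces seawater, and the subsidence is in turn flooded, so s (ρ_m − ρ_w) = t (ρ_sed − ρ_w).
s = 1.228 km × (2.389 − 1.033) / (3.26 − 1.033) = 0.748 km.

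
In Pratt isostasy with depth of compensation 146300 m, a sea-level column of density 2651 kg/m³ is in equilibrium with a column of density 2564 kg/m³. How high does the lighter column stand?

ρ_ref D = ρ (D + h) → h = D (ρ_ref − ρ)/ρ.
h = 146300 m × (2651 − 2564)/2564 = 4960 m.

4960 m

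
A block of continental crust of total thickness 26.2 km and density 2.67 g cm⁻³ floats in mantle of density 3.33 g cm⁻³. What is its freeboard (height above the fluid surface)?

Floating equilibrium: submerged depth d = t ρ_obj/ρ_fluid = 26.2 km × 2.67/3.33 = 21.01 km.
Freeboard = t − d = 26.2 km − 21.01 km = 5.19 km.

5.19 km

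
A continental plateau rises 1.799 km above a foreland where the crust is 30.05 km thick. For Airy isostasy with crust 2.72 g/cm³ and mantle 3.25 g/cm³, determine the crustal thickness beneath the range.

Root depth r = h ρ_c / (ρ_m − ρ_c) = 1.799 km × 2.72 / 0.53 = 9.233 km.
Total thickness = T + h + r = 30.05 km + 1.799 km + 9.233 km = 41.1 km.

41.1 km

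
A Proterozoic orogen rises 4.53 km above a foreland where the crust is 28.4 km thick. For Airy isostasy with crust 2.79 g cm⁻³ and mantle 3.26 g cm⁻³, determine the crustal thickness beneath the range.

Root depth r = h ρ_c / (ρ_m − ρ_c) = 4.53 km × 2.79 / 0.47 = 26.89 km.
Total thickness = T + h + r = 28.4 km + 4.53 km + 26.89 km = 59.8 km.

59.8 km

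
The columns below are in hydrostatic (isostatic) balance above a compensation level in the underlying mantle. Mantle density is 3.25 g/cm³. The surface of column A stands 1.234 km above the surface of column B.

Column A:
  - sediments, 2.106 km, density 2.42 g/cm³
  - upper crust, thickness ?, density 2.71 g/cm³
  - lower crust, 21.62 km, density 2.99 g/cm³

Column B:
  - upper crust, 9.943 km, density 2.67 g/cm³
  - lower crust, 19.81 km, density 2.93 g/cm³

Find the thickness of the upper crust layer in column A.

16.2 km

Take the compensation level at the base of the deeper column (depth z_c below the surface of column A) and equate Σ ρ_i t_i down to z_c; mantle fills any gap and the z_c terms cancel.
Column A: 2.106×2.42 + x×2.71 + 21.62×2.99 + (z_c − 23.726 − x)×3.25
Column B: 1.234×0 + 9.943×2.67 + 19.81×2.93 + (z_c − 1.234 − 29.753)×3.25
The z_c×3.25 term appears on both sides and cancels. Collect the known terms of each column as K = Σ(ρt)_known − 3.25 × (depth of known layers): K_A = 69.74032 − 3.25×23.726 = −7.36918; K_B = 84.59111 − 3.25×(1.234 + 29.753) = −16.11664.
Balance: K_A − x×(3.25 − 2.71) = K_B, so x = (K_A − K_B)/(3.25 − 2.71) = 8.74746/0.54 = 16.2 km.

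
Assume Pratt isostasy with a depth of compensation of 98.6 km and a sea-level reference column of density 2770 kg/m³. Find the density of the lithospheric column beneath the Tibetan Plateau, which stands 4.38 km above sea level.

Pratt balance: ρ_ref D = ρ (D + h).
ρ = ρ_ref D/(D + h) = 2770 × 98.6 km/(98.6 km + 4.38 km) = 2650 kg/m³.

2650 kg/m³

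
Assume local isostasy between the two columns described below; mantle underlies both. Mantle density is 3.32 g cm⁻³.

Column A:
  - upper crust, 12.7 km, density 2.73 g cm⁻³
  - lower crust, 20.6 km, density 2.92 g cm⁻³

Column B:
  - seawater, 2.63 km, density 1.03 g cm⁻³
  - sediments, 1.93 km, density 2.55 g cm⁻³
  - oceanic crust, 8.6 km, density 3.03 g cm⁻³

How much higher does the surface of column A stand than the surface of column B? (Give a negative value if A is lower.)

For any compensation level in the mantle, the mantle terms cancel and isostasy reduces to e = (Σt_A − Σt_B) − (Σ(ρt)_A − Σ(ρt)_B) / ρ_m.
Σt_A = 33.3 km; Σt_B = 13.16 km; Σ(ρt)_A = 94.823; Σ(ρt)_B = 33.6884 (in km·g cm⁻³).
e = (33.3 − 13.16) − (94.823 − 33.6884) / 3.32 = 1.73 km.

1.73 km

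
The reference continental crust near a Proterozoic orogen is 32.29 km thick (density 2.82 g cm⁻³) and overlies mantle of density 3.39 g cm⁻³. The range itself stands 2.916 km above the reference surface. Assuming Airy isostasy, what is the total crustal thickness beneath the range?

Root depth r = h ρ_c / (ρ_m − ρ_c) = 2.916 km × 2.82 / 0.57 = 14.43 km.
Total thickness = T + h + r = 32.29 km + 2.916 km + 14.43 km = 49.6 km.

49.6 km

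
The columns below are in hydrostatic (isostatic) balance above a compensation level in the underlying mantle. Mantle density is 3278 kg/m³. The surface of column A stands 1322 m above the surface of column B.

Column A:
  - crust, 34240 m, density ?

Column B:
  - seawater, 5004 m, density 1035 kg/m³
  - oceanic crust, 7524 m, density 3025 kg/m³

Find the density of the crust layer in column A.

Take the compensation level at the base of the deeper column (depth z_c below the surface of column A) and equate Σ ρ_i t_i down to z_c; mantle fills any gap and the z_c terms cancel.
Column A: 34240×ρ + (z_c − 34240)×3278
Column B: 1322×0 + 5004×1035 + 7524×3025 + (z_c − 1322 − 12528)×3278
The z_c×3278 term appears on both sides and cancels. Collect the known terms of each column as K = Σ(ρt)_known − 3278 × (depth of known layers): K_A = 0 − 3278×34240 = −112238720; K_B = 27939240 − 3278×(1322 + 12528) = −17461060.
Balance: K_A + 34240×ρ = K_B, so ρ = (K_B − K_A)/34240 = 94777700/34240 = 2770 kg/m³.

2770 kg/m³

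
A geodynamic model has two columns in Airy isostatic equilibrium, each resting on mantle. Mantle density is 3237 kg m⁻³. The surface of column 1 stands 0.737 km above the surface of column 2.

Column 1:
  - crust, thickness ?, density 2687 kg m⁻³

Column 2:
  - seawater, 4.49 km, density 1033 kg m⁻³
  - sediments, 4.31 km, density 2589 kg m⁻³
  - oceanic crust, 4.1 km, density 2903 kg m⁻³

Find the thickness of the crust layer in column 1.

29.9 km

Take the compensation level at the base of the deeper column (depth z_c below the surface of column 1) and equate Σ ρ_i t_i down to z_c; mantle fills any gap and the z_c terms cancel.
Column 1: x×2687 + (z_c − 0 − x)×3237
Column 2: 0.737×0 + 4.49×1033 + 4.31×2589 + 4.1×2903 + (z_c − 0.737 − 12.9)×3237
The z_c×3237 term appears on both sides and cancels. Collect the known terms of each column as K = Σ(ρt)_known − 3237 × (depth of known layers): K_1 = 0 − 3237×0 = 0; K_2 = 27699.06 − 3237×(0.737 + 12.9) = −16443.909.
Balance: K_1 − x×(3237 − 2687) = K_2, so x = (K_1 − K_2)/(3237 − 2687) = 16443.9/550 = 29.9 km.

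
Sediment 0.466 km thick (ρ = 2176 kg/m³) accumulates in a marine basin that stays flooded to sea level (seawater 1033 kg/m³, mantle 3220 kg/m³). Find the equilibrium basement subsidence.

Submarine loading: the sediment displaces seawater, and the subsidence is in turn flooded, so s (ρ_m − ρ_w) = t (ρ_sed − ρ_w).
s = 0.466 km × (2176 − 1033) / (3220 − 1033) = 0.244 km.

0.244 km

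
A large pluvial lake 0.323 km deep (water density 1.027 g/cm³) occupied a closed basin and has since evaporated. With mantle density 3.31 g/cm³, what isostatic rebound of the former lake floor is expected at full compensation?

u = d ρ_w/ρ_m = 0.323 km × 1.027/3.31 = 0.1 km.

0.1 km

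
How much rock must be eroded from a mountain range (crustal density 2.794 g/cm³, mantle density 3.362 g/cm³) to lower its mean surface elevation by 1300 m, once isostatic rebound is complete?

Net drop Δ = e − u = e − e ρ_c/ρ_m = e (ρ_m − ρ_c)/ρ_m.
e = Δ ρ_m/(ρ_m − ρ_c) = 1300 m × 3.362/0.568 = 7690 m.

7690 m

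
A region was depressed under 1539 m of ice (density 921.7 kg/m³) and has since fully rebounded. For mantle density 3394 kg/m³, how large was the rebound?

418 m

Removing the load lets mantle flow back in; uplift u satisfies ρ_ice t = ρ_m u.
u = t ρ_ice/ρ_m = 1539 m × 921.7/3394 = 418 m.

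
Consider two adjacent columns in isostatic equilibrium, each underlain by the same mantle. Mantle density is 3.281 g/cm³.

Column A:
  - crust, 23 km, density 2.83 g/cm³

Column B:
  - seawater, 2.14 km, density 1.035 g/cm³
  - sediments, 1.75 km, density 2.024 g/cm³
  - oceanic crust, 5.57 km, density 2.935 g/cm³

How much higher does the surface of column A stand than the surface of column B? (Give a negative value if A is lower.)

For any compensation level in the mantle, the mantle terms cancel and isostasy reduces to e = (Σt_A − Σt_B) − (Σ(ρt)_A − Σ(ρt)_B) / ρ_m.
Σt_A = 23 km; Σt_B = 9.46 km; Σ(ρt)_A = 65.09; Σ(ρt)_B = 22.10485 (in km·g/cm³).
e = (23 − 9.46) − (65.09 − 22.10485) / 3.281 = 0.439 km.

0.439 km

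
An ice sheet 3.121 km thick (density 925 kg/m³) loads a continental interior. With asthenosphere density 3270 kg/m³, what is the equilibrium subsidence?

0.883 km

For local isostatic compensation: the ice load ρ_ice t is balanced by mantle displaced below, ρ_m s.
s = t ρ_ice / ρ_m = 3.121 km × 925/3270 = 0.883 km.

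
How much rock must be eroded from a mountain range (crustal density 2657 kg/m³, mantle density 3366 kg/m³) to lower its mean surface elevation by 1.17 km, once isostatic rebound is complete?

Net drop Δ = e − u = e − e ρ_c/ρ_m = e (ρ_m − ρ_c)/ρ_m.
e = Δ ρ_m/(ρ_m − ρ_c) = 1.17 km × 3366/709 = 5.55 km.

5.55 km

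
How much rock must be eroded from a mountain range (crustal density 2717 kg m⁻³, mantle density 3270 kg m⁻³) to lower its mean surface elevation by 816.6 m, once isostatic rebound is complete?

4830 m

Net drop Δ = e − u = e − e ρ_c/ρ_m = e (ρ_m − ρ_c)/ρ_m.
e = Δ ρ_m/(ρ_m − ρ_c) = 816.6 m × 3270/553 = 4830 m.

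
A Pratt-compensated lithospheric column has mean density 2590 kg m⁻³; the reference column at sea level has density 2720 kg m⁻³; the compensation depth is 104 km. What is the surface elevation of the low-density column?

ρ_ref D = ρ (D + h) → h = D (ρ_ref − ρ)/ρ.
h = 104 km × (2720 − 2590)/2590 = 5.22 km.

5.22 km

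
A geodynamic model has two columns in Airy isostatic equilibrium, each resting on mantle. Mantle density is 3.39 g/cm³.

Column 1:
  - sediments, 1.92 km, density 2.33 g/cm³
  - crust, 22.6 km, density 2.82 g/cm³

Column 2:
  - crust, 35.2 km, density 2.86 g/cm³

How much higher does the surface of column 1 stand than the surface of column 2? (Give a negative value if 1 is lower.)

For any compensation level in the mantle, the mantle terms cancel and isostasy reduces to e = (Σt_1 − Σt_2) − (Σ(ρt)_1 − Σ(ρt)_2) / ρ_m.
Σt_1 = 24.52 km; Σt_2 = 35.2 km; Σ(ρt)_1 = 68.2056; Σ(ρt)_2 = 100.672 (in km·g/cm³).
e = (24.52 − 35.2) − (68.2056 − 100.672) / 3.39 = −1.1 km.

−1.1 km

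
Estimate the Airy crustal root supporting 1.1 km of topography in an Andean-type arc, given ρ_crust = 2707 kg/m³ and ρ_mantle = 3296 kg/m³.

By Archimedes' principle applied to the lithosphere: the weight of the topography is balanced by the buoyancy of the root, ρ_c h = (ρ_m − ρ_c) r.
r = h · ρ_c / (ρ_m − ρ_c) = 1.1 km × 2707 / (3296 − 2707) = 5.06 km.

5.06 km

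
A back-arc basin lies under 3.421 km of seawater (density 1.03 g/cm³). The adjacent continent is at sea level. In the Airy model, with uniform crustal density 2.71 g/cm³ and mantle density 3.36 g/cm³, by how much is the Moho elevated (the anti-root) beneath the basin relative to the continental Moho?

Balancing pressure at the compensation depth: replacing crust with seawater at the top is compensated by replacing crust with mantle at the base: d (ρ_c − ρ_w) = a (ρ_m − ρ_c).
a = d (ρ_c − ρ_w)/(ρ_m − ρ_c) = 3.421 km × 1.68/0.65 = 8.84 km.

8.84 km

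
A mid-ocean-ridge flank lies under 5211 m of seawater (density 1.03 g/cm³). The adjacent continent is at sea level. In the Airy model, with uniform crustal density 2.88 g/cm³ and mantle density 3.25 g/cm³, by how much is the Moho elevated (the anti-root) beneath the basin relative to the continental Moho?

By Archimedes' principle applied to the lithosphere: replacing crust with seawater at the top is compensated by replacing crust with mantle at the base: d (ρ_c − ρ_w) = a (ρ_m − ρ_c).
a = d (ρ_c − ρ_w)/(ρ_m − ρ_c) = 5211 m × 1.85/0.37 = 26100 m.

26100 m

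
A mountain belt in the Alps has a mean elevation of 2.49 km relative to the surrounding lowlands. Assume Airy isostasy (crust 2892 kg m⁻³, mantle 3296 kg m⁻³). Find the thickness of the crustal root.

In Airy isostatic equilibrium: the weight of the topography is balanced by the buoyancy of the root, ρ_c h = (ρ_m − ρ_c) r.
r = h · ρ_c / (ρ_m − ρ_c) = 2.49 km × 2892 / (3296 − 2892) = 17.8 km.

17.8 km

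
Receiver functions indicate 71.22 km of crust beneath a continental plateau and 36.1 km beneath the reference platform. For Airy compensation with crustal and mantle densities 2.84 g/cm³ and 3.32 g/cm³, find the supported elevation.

Excess crust Δ = 71.22 km − 36.1 km = 35.12 km, split between elevation h and root r with h + r = Δ.
Airy balance ρ_c h = (ρ_m − ρ_c) r gives r = h ρ_c/(ρ_m − ρ_c), so h (1 + ρ_c/(ρ_m − ρ_c)) = Δ, i.e. h = Δ (ρ_m − ρ_c)/ρ_m.
h = 35.12 km × 0.48/3.32 = 5.08 km.

5.08 km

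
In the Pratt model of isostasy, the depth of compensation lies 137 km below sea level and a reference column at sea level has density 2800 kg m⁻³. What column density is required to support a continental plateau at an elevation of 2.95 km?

2740 kg m⁻³

Pratt balance: ρ_ref D = ρ (D + h).
ρ = ρ_ref D/(D + h) = 2800 × 137 km/(137 km + 2.95 km) = 2740 kg m⁻³.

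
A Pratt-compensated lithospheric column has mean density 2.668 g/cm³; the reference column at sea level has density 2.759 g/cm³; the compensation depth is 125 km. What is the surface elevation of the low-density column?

4.26 km

ρ_ref D = ρ (D + h) → h = D (ρ_ref − ρ)/ρ.
h = 125 km × (2.759 − 2.668)/2.668 = 4.26 km.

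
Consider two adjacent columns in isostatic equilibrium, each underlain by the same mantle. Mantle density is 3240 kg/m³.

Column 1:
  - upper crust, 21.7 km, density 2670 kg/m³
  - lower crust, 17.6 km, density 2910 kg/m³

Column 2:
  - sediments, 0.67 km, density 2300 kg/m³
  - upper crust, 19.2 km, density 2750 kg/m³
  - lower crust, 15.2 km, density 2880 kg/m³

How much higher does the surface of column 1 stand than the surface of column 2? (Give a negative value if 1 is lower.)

For any compensation level in the mantle, the mantle terms cancel and isostasy reduces to e = (Σt_1 − Σt_2) − (Σ(ρt)_1 − Σ(ρt)_2) / ρ_m.
Σt_1 = 39.3 km; Σt_2 = 35.07 km; Σ(ρt)_1 = 109155; Σ(ρt)_2 = 98117 (in km·kg/m³).
e = (39.3 − 35.07) − (109155 − 98117) / 3240 = 0.823 km.

0.823 km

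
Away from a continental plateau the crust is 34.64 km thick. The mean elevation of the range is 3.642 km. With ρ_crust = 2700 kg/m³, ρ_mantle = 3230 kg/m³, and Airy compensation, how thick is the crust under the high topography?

56.8 km

Root depth r = h ρ_c / (ρ_m − ρ_c) = 3.642 km × 2700 / 530 = 18.55 km.
Total thickness = T + h + r = 34.64 km + 3.642 km + 18.55 km = 56.8 km.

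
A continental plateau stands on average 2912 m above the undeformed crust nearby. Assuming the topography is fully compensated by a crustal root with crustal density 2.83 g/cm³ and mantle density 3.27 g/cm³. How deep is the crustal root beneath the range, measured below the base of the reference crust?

18700 m

Isostatic balance requires: the weight of the topography is balanced by the buoyancy of the root, ρ_c h = (ρ_m − ρ_c) r.
r = h · ρ_c / (ρ_m − ρ_c) = 2912 m × 2.83 / (3.27 − 2.83) = 18700 m.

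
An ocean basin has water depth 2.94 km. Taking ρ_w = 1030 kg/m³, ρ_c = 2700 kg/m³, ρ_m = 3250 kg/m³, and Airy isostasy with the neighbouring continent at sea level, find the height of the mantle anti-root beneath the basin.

In Airy isostatic equilibrium: replacing crust with seawater at the top is compensated by replacing crust with mantle at the base: d (ρ_c − ρ_w) = a (ρ_m − ρ_c).
a = d (ρ_c − ρ_w)/(ρ_m − ρ_c) = 2.94 km × 1670/550 = 8.93 km.

8.93 km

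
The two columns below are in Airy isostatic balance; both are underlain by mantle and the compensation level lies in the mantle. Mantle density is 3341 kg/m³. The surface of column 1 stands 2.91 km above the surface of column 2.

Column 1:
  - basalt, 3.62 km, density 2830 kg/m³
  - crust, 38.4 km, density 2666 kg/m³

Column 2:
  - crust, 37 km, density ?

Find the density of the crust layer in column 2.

Take the compensation level at the base of the deeper column (depth z_c below the surface of column 1) and equate Σ ρ_i t_i down to z_c; mantle fills any gap and the z_c terms cancel.
Column 1: 3.62×2830 + 38.4×2666 + (z_c − 42.02)×3341
Column 2: 2.91×0 + 37×ρ + (z_c − 2.91 − 37)×3341
The z_c×3341 term appears on both sides and cancels. Collect the known terms of each column as K = Σ(ρt)_known − 3341 × (depth of known layers): K_1 = 112619 − 3341×42.02 = −27769.82; K_2 = 0 − 3341×(2.91 + 37) = −133339.31.
Balance: K_1 = K_2 + 37×ρ, so ρ = (K_1 − K_2)/37 = 105569/37 = 2850 kg/m³.

2850 kg/m³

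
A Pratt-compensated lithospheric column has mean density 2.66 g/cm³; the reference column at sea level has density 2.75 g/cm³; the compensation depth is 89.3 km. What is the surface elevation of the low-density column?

3.02 km

ρ_ref D = ρ (D + h) → h = D (ρ_ref − ρ)/ρ.
h = 89.3 km × (2.75 − 2.66)/2.66 = 3.02 km.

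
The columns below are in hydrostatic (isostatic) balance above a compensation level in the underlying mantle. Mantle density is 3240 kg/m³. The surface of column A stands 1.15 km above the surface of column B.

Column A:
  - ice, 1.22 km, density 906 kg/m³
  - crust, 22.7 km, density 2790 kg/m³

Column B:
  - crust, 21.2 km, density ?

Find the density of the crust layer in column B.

2800 kg/m³

Take the compensation level at the base of the deeper column (depth z_c below the surface of column A) and equate Σ ρ_i t_i down to z_c; mantle fills any gap and the z_c terms cancel.
Column A: 1.22×906 + 22.7×2790 + (z_c − 23.92)×3240
Column B: 1.15×0 + 21.2×ρ + (z_c − 1.15 − 21.2)×3240
The z_c×3240 term appears on both sides and cancels. Collect the known terms of each column as K = Σ(ρt)_known − 3240 × (depth of known layers): K_A = 64438.32 − 3240×23.92 = −13062.48; K_B = 0 − 3240×(1.15 + 21.2) = −72414.
Balance: K_A = K_B + 21.2×ρ, so ρ = (K_A − K_B)/21.2 = 59351.5/21.2 = 2800 kg/m³.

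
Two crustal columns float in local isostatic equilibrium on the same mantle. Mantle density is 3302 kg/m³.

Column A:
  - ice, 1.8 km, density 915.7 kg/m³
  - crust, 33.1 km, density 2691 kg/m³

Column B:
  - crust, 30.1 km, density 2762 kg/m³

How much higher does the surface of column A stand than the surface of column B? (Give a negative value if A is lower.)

2.5 km

For any compensation level in the mantle, the mantle terms cancel and isostasy reduces to e = (Σt_A − Σt_B) − (Σ(ρt)_A − Σ(ρt)_B) / ρ_m.
Σt_A = 34.9 km; Σt_B = 30.1 km; Σ(ρt)_A = 90720.36; Σ(ρt)_B = 83136.2 (in km·kg/m³).
e = (34.9 − 30.1) − (90720.36 − 83136.2) / 3302 = 2.5 km.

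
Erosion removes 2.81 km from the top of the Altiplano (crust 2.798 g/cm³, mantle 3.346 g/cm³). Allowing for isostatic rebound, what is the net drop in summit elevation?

Rebound u = e ρ_c/ρ_m = 2.81 km × 2.798/3.346 = 2.35 km.
Net surface drop = e − u = 2.81 km − 2.35 km = e (ρ_m − ρ_c)/ρ_m = 0.46 km.

0.46 km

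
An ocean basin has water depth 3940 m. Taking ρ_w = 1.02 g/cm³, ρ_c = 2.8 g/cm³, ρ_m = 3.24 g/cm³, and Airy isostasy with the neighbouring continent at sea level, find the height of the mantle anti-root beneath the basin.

Isostatic balance requires: replacing crust with seawater at the top is compensated by replacing crust with mantle at the base: d (ρ_c − ρ_w) = a (ρ_m − ρ_c).
a = d (ρ_c − ρ_w)/(ρ_m − ρ_c) = 3940 m × 1.78/0.44 = 15900 m.

15900 m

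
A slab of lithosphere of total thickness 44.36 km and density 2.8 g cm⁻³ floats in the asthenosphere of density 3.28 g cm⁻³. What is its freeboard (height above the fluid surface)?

6.49 km

Floating equilibrium: submerged depth d = t ρ_obj/ρ_fluid = 44.36 km × 2.8/3.28 = 37.87 km.
Freeboard = t − d = 44.36 km − 37.87 km = 6.49 km.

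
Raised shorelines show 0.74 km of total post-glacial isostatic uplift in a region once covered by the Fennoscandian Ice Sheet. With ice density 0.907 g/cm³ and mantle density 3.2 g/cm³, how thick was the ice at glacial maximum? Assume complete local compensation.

2.61 km

u = t ρ_ice/ρ_m → t = u ρ_m/ρ_ice = 0.74 km × 3.2/0.907 = 2.61 km.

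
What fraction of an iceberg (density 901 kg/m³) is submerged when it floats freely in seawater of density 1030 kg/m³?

0.875

Submerged fraction = ρ_obj/ρ_fluid = 901/1030 = 0.875.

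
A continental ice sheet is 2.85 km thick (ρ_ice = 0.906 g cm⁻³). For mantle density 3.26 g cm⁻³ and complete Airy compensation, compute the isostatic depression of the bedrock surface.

By Archimedes' principle applied to the lithosphere: the ice load ρ_ice t is balanced by mantle displaced below, ρ_m s.
s = t ρ_ice / ρ_m = 2.85 km × 0.906/3.26 = 0.792 km.

0.792 km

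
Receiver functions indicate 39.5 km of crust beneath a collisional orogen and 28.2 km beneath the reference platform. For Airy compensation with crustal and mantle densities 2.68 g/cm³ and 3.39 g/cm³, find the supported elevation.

Excess crust Δ = 39.5 km − 28.2 km = 11.3 km, split between elevation h and root r with h + r = Δ.
Airy balance ρ_c h = (ρ_m − ρ_c) r gives r = h ρ_c/(ρ_m − ρ_c), so h (1 + ρ_c/(ρ_m − ρ_c)) = Δ, i.e. h = Δ (ρ_m − ρ_c)/ρ_m.
h = 11.3 km × 0.71/3.39 = 2.37 km.

2.37 km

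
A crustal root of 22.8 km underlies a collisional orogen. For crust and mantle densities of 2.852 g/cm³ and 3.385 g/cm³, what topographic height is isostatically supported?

4.26 km

Equating mass per unit area of the two columns: ρ_c h = (ρ_m − ρ_c) r.
h = r (ρ_m − ρ_c) / ρ_c = 22.8 km × (3.385 − 2.852) / 2.852 = 4.26 km.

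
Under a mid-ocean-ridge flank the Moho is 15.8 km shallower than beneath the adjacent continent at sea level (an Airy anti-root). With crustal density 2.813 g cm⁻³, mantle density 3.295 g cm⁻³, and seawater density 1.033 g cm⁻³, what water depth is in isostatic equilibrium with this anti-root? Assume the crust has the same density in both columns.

4.28 km

Replacing a thickness d of crust by seawater at the top must be balanced by replacing crust with mantle at the base: d (ρ_c − ρ_w) = a (ρ_m − ρ_c).
d = a (ρ_m − ρ_c)/(ρ_c − ρ_w) = 15.8 km × 0.482/1.78 = 4.28 km.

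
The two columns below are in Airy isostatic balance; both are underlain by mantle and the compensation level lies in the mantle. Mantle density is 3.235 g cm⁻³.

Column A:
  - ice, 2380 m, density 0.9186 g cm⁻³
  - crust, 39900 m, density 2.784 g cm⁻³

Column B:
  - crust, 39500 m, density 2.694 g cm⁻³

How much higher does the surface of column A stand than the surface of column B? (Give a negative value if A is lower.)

661 m

For any compensation level in the mantle, the mantle terms cancel and isostasy reduces to e = (Σt_A − Σt_B) − (Σ(ρt)_A − Σ(ρt)_B) / ρ_m.
Σt_A = 42280 m; Σt_B = 39500 m; Σ(ρt)_A = 113267.868; Σ(ρt)_B = 106413 (in m·g cm⁻³).
e = (42280 − 39500) − (113267.868 − 106413) / 3.235 = 661 m.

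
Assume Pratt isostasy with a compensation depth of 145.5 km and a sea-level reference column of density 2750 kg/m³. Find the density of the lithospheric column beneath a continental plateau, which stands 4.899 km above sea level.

2660 kg/m³

Pratt balance: ρ_ref D = ρ (D + h).
ρ = ρ_ref D/(D + h) = 2750 × 145.5 km/(145.5 km + 4.899 km) = 2660 kg/m³.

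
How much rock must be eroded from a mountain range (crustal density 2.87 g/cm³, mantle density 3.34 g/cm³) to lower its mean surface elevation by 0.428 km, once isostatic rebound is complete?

Net drop Δ = e − u = e − e ρ_c/ρ_m = e (ρ_m − ρ_c)/ρ_m.
e = Δ ρ_m/(ρ_m − ρ_c) = 0.428 km × 3.34/0.47 = 3.04 km.

3.04 km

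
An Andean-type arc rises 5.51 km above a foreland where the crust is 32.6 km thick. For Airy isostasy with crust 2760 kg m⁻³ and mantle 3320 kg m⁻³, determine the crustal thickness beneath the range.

Root depth r = h ρ_c / (ρ_m − ρ_c) = 5.51 km × 2760 / 560 = 27.16 km.
Total thickness = T + h + r = 32.6 km + 5.51 km + 27.16 km = 65.3 km.

65.3 km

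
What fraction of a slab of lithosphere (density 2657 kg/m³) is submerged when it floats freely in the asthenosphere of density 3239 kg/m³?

0.82

Submerged fraction = ρ_obj/ρ_fluid = 2657/3239 = 0.82.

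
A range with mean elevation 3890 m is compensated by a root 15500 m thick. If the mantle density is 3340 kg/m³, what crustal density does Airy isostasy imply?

ρ_c h = (ρ_m − ρ_c) r → ρ_c (h + r) = ρ_m r → ρ_c = ρ_m r / (h + r).
ρ_c = 3340 × 15500 m / (3890 m + 15500 m) = 2670 kg/m³.

2670 kg/m³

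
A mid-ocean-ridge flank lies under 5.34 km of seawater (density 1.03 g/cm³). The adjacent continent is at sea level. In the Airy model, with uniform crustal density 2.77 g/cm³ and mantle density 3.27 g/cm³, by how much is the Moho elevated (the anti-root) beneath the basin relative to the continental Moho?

18.6 km

By Archimedes' principle applied to the lithosphere: replacing crust with seawater at the top is compensated by replacing crust with mantle at the base: d (ρ_c − ρ_w) = a (ρ_m − ρ_c).
a = d (ρ_c − ρ_w)/(ρ_m − ρ_c) = 5.34 km × 1.74/0.5 = 18.6 km.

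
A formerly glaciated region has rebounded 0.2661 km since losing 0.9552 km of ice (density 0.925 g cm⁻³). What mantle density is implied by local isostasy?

ρ_m = ρ_ice t / u = 0.925 × 0.9552 km/0.2661 km = 3.32 g cm⁻³.

3.32 g cm⁻³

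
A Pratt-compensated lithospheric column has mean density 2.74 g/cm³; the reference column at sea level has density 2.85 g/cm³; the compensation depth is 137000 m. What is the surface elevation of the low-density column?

5500 m

ρ_ref D = ρ (D + h) → h = D (ρ_ref − ρ)/ρ.
h = 137000 m × (2.85 − 2.74)/2.74 = 5500 m.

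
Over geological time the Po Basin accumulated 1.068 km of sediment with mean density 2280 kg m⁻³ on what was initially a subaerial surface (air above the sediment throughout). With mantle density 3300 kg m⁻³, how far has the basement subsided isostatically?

Subaerial load: s = t ρ_sed / ρ_m = 1.068 km × 2280/3300 = 0.738 km.

0.738 km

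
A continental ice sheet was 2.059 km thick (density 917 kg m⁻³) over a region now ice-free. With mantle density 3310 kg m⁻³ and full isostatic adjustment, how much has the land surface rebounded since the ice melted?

0.57 km

Removing the load lets mantle flow back in; uplift u satisfies ρ_ice t = ρ_m u.
u = t ρ_ice/ρ_m = 2.059 km × 917/3310 = 0.57 km.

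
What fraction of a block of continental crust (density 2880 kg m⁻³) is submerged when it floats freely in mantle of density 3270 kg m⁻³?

Submerged fraction = ρ_obj/ρ_fluid = 2880/3270 = 88.1%.

88.1%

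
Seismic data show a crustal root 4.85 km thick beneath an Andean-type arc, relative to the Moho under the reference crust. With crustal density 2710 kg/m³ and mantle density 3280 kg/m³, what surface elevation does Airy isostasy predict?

1.02 km

Balancing pressure at the compensation depth: ρ_c h = (ρ_m − ρ_c) r.
h = r (ρ_m − ρ_c) / ρ_c = 4.85 km × (3280 − 2710) / 2710 = 1.02 km.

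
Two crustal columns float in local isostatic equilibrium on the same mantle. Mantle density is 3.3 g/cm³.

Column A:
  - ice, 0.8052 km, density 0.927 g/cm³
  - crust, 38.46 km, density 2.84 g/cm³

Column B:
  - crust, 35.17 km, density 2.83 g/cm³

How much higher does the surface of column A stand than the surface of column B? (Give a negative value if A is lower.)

For any compensation level in the mantle, the mantle terms cancel and isostasy reduces to e = (Σt_A − Σt_B) − (Σ(ρt)_A − Σ(ρt)_B) / ρ_m.
Σt_A = 39.2652 km; Σt_B = 35.17 km; Σ(ρt)_A = 109.97282; Σ(ρt)_B = 99.5311 (in km·g/cm³).
e = (39.2652 − 35.17) − (109.97282 − 99.5311) / 3.3 = 0.931 km.

0.931 km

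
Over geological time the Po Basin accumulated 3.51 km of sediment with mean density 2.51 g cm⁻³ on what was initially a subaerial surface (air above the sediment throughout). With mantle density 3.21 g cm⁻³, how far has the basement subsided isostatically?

2.74 km

Subaerial load: s = t ρ_sed / ρ_m = 3.51 km × 2.51/3.21 = 2.74 km.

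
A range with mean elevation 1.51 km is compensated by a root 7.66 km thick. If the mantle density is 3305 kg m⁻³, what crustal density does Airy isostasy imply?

ρ_c h = (ρ_m − ρ_c) r → ρ_c (h + r) = ρ_m r → ρ_c = ρ_m r / (h + r).
ρ_c = 3305 × 7.66 km / (1.51 km + 7.66 km) = 2760 kg m⁻³.

2760 kg m⁻³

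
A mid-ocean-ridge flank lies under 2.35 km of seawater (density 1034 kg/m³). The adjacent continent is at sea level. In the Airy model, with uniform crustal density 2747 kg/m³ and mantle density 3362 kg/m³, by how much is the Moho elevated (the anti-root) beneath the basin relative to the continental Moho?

By Archimedes' principle applied to the lithosphere: replacing crust with seawater at the top is compensated by replacing crust with mantle at the base: d (ρ_c − ρ_w) = a (ρ_m − ρ_c).
a = d (ρ_c − ρ_w)/(ρ_m − ρ_c) = 2.35 km × 1713/615 = 6.55 km.

6.55 km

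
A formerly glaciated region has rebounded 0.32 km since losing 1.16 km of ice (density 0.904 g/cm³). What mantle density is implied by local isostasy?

3.28 g/cm³

ρ_m = ρ_ice t / u = 0.904 × 1.16 km/0.32 km = 3.28 g/cm³.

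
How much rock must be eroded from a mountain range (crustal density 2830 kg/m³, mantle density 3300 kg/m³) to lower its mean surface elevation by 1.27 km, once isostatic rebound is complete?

8.92 km

Net drop Δ = e − u = e − e ρ_c/ρ_m = e (ρ_m − ρ_c)/ρ_m.
e = Δ ρ_m/(ρ_m − ρ_c) = 1.27 km × 3300/470 = 8.92 km.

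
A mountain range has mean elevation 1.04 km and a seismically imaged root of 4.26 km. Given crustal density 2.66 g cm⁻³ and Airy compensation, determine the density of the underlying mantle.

3.31 g cm⁻³

Airy balance: ρ_c h = (ρ_m − ρ_c) r → ρ_m = ρ_c (1 + h/r).
ρ_m = 2.66 × (1 + 1.04 km/4.26 km) = 3.31 g cm⁻³.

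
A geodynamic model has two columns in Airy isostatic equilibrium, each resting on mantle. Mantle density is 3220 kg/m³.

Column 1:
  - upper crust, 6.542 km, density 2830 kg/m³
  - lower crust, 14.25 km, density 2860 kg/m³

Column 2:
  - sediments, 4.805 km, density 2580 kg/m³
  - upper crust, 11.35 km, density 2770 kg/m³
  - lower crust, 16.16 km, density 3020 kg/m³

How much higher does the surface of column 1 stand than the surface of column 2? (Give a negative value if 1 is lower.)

−1.16 km

For any compensation level in the mantle, the mantle terms cancel and isostasy reduces to e = (Σt_1 − Σt_2) − (Σ(ρt)_1 − Σ(ρt)_2) / ρ_m.
Σt_1 = 20.792 km; Σt_2 = 32.315 km; Σ(ρt)_1 = 59268.86; Σ(ρt)_2 = 92639.6 (in km·kg/m³).
e = (20.792 − 32.315) − (59268.86 − 92639.6) / 3220 = −1.16 km.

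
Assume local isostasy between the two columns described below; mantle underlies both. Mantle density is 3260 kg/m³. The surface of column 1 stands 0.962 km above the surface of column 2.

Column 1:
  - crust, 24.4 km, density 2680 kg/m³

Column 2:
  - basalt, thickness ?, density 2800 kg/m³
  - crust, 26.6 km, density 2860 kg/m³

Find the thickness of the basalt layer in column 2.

0.817 km

Take the compensation level at the base of the deeper column (depth z_c below the surface of column 1) and equate Σ ρ_i t_i down to z_c; mantle fills any gap and the z_c terms cancel.
Column 1: 24.4×2680 + (z_c − 24.4)×3260
Column 2: 0.962×0 + x×2800 + 26.6×2860 + (z_c − 0.962 − 26.6 − x)×3260
The z_c×3260 term appears on both sides and cancels. Collect the known terms of each column as K = Σ(ρt)_known − 3260 × (depth of known layers): K_1 = 65392 − 3260×24.4 = −14152; K_2 = 76076 − 3260×(0.962 + 26.6) = −13776.12.
Balance: K_1 = K_2 − x×(3260 − 2800), so x = (K_2 − K_1)/(3260 − 2800) = 375.88/460 = 0.817 km.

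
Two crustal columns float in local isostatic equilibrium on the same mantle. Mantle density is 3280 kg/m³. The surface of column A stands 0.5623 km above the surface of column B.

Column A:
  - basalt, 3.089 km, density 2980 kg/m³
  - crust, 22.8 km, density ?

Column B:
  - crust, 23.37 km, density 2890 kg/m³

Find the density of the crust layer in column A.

Take the compensation level at the base of the deeper column (depth z_c below the surface of column A) and equate Σ ρ_i t_i down to z_c; mantle fills any gap and the z_c terms cancel.
Column A: 3.089×2980 + 22.8×ρ + (z_c − 25.889)×3280
Column B: 0.5623×0 + 23.37×2890 + (z_c − 0.5623 − 23.37)×3280
The z_c×3280 term appears on both sides and cancels. Collect the known terms of each column as K = Σ(ρt)_known − 3280 × (depth of known layers): K_A = 9205.22 − 3280×25.889 = −75710.7; K_B = 67539.3 − 3280×(0.5623 + 23.37) = −10958.644.
Balance: K_A + 22.8×ρ = K_B, so ρ = (K_B − K_A)/22.8 = 64752.1/22.8 = 2840 kg/m³.

2840 kg/m³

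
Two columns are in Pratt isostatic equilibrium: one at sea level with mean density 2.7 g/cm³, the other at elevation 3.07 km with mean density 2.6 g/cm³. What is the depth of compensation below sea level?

79.8 km

ρ_ref D = ρ (D + h) → D (ρ_ref − ρ) = ρ h.
D = ρ h/(ρ_ref − ρ) = 2.6 × 3.07 km/(2.7 − 2.6) = 79.8 km.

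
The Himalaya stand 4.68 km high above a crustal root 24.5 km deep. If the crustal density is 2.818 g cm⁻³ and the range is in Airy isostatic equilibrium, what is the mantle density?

3.36 g cm⁻³

Airy balance: ρ_c h = (ρ_m − ρ_c) r → ρ_m = ρ_c (1 + h/r).
ρ_m = 2.818 × (1 + 4.68 km/24.5 km) = 3.36 g cm⁻³.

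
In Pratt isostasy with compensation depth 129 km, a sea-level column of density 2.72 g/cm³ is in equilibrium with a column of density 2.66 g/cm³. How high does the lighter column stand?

2.91 km

ρ_ref D = ρ (D + h) → h = D (ρ_ref − ρ)/ρ.
h = 129 km × (2.72 − 2.66)/2.66 = 2.91 km.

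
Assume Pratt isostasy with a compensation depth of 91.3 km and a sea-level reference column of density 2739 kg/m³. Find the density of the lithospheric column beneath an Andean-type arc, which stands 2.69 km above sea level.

Pratt balance: ρ_ref D = ρ (D + h).
ρ = ρ_ref D/(D + h) = 2739 × 91.3 km/(91.3 km + 2.69 km) = 2660 kg/m³.

2660 kg/m³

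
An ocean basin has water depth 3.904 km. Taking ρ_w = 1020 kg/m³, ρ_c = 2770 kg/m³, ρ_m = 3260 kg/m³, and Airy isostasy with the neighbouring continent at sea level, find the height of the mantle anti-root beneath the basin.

13.9 km

Equating mass per unit area of the two columns: replacing crust with seawater at the top is compensated by replacing crust with mantle at the base: d (ρ_c − ρ_w) = a (ρ_m − ρ_c).
a = d (ρ_c − ρ_w)/(ρ_m − ρ_c) = 3.904 km × 1750/490 = 13.9 km.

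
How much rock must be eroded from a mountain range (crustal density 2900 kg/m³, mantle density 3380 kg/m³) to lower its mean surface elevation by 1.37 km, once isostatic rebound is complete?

9.65 km

Net drop Δ = e − u = e − e ρ_c/ρ_m = e (ρ_m − ρ_c)/ρ_m.
e = Δ ρ_m/(ρ_m − ρ_c) = 1.37 km × 3380/480 = 9.65 km.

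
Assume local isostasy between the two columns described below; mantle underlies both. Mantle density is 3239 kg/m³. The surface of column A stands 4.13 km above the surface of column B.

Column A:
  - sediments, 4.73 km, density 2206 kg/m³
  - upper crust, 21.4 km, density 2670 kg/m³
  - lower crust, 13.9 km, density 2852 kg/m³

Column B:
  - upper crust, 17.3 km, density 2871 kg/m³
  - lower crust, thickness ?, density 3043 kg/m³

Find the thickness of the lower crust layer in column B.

Take the compensation level at the base of the deeper column (depth z_c below the surface of column A) and equate Σ ρ_i t_i down to z_c; mantle fills any gap and the z_c terms cancel.
Column A: 4.73×2206 + 21.4×2670 + 13.9×2852 + (z_c − 40.03)×3239
Column B: 4.13×0 + 17.3×2871 + x×3043 + (z_c − 4.13 − 17.3 − x)×3239
The z_c×3239 term appears on both sides and cancels. Collect the known terms of each column as K = Σ(ρt)_known − 3239 × (depth of known layers): K_A = 107215.18 − 3239×40.03 = −22441.99; K_B = 49668.3 − 3239×(4.13 + 17.3) = −19743.47.
Balance: K_A = K_B − x×(3239 − 3043), so x = (K_B − K_A)/(3239 − 3043) = 2698.52/196 = 13.8 km.

13.8 km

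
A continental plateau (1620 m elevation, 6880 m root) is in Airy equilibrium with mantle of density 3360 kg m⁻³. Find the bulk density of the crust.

ρ_c h = (ρ_m − ρ_c) r → ρ_c (h + r) = ρ_m r → ρ_c = ρ_m r / (h + r).
ρ_c = 3360 × 6880 m / (1620 m + 6880 m) = 2720 kg m⁻³.

2720 kg m⁻³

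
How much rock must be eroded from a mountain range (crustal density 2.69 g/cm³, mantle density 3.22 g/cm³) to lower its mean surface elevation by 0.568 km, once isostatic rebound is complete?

3.45 km

Net drop Δ = e − u = e − e ρ_c/ρ_m = e (ρ_m − ρ_c)/ρ_m.
e = Δ ρ_m/(ρ_m − ρ_c) = 0.568 km × 3.22/0.53 = 3.45 km.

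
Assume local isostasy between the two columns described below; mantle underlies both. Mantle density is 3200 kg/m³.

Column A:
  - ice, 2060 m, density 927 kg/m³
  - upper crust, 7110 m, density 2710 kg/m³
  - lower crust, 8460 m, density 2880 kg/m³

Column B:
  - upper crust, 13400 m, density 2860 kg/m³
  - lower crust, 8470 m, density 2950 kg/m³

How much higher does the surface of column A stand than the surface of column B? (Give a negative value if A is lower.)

For any compensation level in the mantle, the mantle terms cancel and isostasy reduces to e = (Σt_A − Σt_B) − (Σ(ρt)_A − Σ(ρt)_B) / ρ_m.
Σt_A = 17630 m; Σt_B = 21870 m; Σ(ρt)_A = 45542520; Σ(ρt)_B = 63310500 (in m·kg/m³).
e = (17630 − 21870) − (45542520 − 63310500) / 3200 = 1310 m.

1310 m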